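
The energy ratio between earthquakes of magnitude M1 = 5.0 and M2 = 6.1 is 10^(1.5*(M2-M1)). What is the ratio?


M2 - M1 = 6.1 - 5.0 = 1.1
1.5 * 1.1 = 1.65
ratio = 10^1.65 = 44.67

44.67


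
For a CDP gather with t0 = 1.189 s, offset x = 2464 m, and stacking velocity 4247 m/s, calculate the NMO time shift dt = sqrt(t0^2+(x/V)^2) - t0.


x/Vnmo = 2464/4247 = 0.580174
(x/Vnmo)^2 = 0.336602
t0^2 = 1.413721
sqrt(1.413721 + 0.336602) = 1.322998
dt = 1.322998 - 1.189 = 0.133998

0.133998


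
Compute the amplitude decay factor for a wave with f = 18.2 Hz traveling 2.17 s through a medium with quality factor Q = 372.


pi*f*t/Q = pi*18.2*2.17/372 = 0.333532
A/A0 = exp(-0.333532) = 0.716389

0.716389


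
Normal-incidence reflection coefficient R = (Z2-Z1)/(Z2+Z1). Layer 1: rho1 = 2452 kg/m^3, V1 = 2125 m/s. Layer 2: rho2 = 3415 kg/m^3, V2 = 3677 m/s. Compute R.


Z1 = 2452 * 2125 = 5210500
Z2 = 3415 * 3677 = 12556955
R = (12556955 - 5210500) / (12556955 + 5210500) = 7346455 / 17767455 = 0.4135

0.4135


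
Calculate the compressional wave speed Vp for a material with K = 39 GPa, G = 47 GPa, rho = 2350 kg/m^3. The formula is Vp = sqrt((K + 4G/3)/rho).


First compute the effective modulus:
K + 4G/3 = 39e9 + 4*47e9/3 = 101666666666.67 Pa
Then divide by density:
101666666666.67 / 2350 = 43262411.3475 Pa/(kg/m^3)
Take the square root:
Vp = sqrt(43262411.3475) = 6577.42 m/s

6577.42


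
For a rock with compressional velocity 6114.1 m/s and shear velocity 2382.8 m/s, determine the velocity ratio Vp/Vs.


Vp/Vs = 6114.1 / 2382.8
= 2.5659

2.5659


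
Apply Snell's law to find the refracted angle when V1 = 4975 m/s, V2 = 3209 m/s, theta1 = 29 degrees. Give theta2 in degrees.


sin(theta1) = sin(29 deg) = 0.48481
sin(theta2) = V2/V1 * sin(theta1) = 3209/4975 * 0.48481 = 0.312714
theta2 = arcsin(0.312714) = 18.2229 degrees

18.2229


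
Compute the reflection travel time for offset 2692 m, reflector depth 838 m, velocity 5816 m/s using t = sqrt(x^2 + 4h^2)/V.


x^2 + 4h^2 = 2692^2 + 4*838^2 = 7246864 + 2808976 = 10055840
sqrt(10055840) = 3171.0944
t = 3171.0944 / 5816 = 0.5452 s

0.5452


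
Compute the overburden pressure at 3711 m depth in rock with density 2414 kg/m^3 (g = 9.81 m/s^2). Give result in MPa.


P = rho * g * z / 1e6
= 2414 * 9.81 * 3711 / 1e6
= 87881452.74 / 1e6
= 87.8815 MPa

87.8815


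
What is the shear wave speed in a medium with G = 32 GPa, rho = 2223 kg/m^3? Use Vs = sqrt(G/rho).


Convert G to Pa: G = 32e9 Pa
Compute G/rho = 32e9 / 2223 = 14394961.7634
Vs = sqrt(14394961.7634) = 3794.07 m/s

3794.07


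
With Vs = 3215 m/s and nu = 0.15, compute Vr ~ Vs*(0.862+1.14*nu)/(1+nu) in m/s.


Numerator factor = 0.862 + 1.14*0.15 = 1.033
Denominator = 1 + 0.15 = 1.15
Vr = 3215 * 1.033 / 1.15 = 2887.91 m/s

2887.91


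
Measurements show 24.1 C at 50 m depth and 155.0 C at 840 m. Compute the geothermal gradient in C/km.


dT = 155.0 - 24.1 = 130.9 C
dz = 840 - 50 = 790 m
gradient = dT/dz * 1000 = 130.9/790 * 1000 = 165.6962 C/km

165.6962


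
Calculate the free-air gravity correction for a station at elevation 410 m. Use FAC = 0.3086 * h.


FAC = 0.3086 * h
= 0.3086 * 410
= 126.526 mGal

126.526


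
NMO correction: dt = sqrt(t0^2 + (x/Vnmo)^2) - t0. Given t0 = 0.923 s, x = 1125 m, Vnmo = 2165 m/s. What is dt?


x/Vnmo = 1125/2165 = 0.51963
(x/Vnmo)^2 = 0.270016
t0^2 = 0.851929
sqrt(0.851929 + 0.270016) = 1.059219
dt = 1.059219 - 0.923 = 0.136219

0.136219


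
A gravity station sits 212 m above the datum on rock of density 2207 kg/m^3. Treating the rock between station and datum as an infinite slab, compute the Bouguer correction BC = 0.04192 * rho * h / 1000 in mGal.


BC = 0.04192 * rho * h / 1000
= 0.04192 * 2207 * 212 / 1000
= 19.6137 mGal

19.6137


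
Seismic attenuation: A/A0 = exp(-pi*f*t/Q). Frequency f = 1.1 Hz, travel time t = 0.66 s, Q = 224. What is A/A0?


pi*f*t/Q = pi*1.1*0.66/224 = 0.010182
A/A0 = exp(-0.010182) = 0.98987

0.98987


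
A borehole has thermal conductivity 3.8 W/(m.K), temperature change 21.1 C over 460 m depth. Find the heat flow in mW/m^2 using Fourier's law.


q = k * dT / dz * 1000
= 3.8 * 21.1 / 460 * 1000
= 0.174304 * 1000
= 174.3043 mW/m^2

174.3043


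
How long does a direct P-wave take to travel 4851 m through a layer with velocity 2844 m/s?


t = x / V
= 4851 / 2844
= 1.7057 s

1.7057


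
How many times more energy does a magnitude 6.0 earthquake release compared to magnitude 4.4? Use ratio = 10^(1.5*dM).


M2 - M1 = 6.0 - 4.4 = 1.6
1.5 * 1.6 = 2.4
ratio = 10^2.4 = 251.19

251.19


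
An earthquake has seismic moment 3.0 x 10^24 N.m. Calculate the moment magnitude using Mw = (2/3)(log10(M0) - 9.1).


log10(M0) = log10(3.0 x 10^24) = 24.4771
Mw = 2/3 * (24.4771 - 9.1)
= 2/3 * 15.3771
= 10.25

10.25


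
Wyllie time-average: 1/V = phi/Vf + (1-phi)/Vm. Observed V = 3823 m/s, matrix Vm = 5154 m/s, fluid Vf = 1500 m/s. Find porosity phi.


1/V - 1/Vm = 1/3823 - 1/5154 = 6.755e-05
1/Vf - 1/Vm = 1/1500 - 1/5154 = 0.00047264
phi = 6.755e-05 / 0.00047264 = 0.1429

0.1429


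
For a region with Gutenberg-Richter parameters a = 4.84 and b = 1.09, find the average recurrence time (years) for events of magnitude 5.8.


log10(N) = 4.84 - 1.09*5.8 = -1.482
N = 10^-1.482 = 0.032961
T = 1/N = 1/0.032961 = 30.3389 years

30.3389


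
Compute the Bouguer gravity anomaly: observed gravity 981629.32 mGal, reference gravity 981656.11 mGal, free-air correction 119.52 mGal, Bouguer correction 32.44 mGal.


BA = g_obs - g_ref + FAC - BC
= 981629.32 - 981656.11 + 119.52 - 32.44
= 60.29 mGal

60.29


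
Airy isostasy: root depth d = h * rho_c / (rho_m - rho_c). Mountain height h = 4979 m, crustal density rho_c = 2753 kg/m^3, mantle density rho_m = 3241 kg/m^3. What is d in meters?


rho_m - rho_c = 3241 - 2753 = 488
d = 4979 * 2753 / 488
= 13707187 / 488
= 28088.5 m

28088.5


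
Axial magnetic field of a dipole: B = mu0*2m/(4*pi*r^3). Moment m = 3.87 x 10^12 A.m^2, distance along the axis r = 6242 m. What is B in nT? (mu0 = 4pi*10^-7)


m = 3.87 x 10^12 = 3870000000000 A.m^2
2m = 7740000000000 A.m^2
r^3 = 6242^3 = 243204324488
B = (4pi*10^-7) * 7740000000000 / (4*pi * 243204324488) * 1e9
= 9726370.855514 / 3056195676531.08 * 1e9
= 3182.5092 nT

3182.5092


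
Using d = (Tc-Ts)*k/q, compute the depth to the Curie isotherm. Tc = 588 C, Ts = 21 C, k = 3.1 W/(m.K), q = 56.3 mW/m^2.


T_Curie - T_surf = 588 - 21 = 567 C
Convert q to W/m^2: 56.3 mW/m^2 = 0.0563 W/m^2
d = 567 * 3.1 / 0.0563 = 31220.25 m

31220.25


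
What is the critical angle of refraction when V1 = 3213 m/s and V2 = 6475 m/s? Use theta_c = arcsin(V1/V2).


V1/V2 = 3213/6475 = 0.496216
theta_c = arcsin(0.496216) = 29.75 degrees

29.75


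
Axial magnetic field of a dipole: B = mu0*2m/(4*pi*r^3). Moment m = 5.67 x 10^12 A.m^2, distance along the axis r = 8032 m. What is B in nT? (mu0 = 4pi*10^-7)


m = 5.67 x 10^12 = 5670000000000 A.m^2
2m = 11340000000000 A.m^2
r^3 = 8032^3 = 518168608768
B = (4pi*10^-7) * 11340000000000 / (4*pi * 518168608768) * 1e9
= 14250264.276683 / 6511498778505.57 * 1e9
= 2188.4768 nT

2188.4768


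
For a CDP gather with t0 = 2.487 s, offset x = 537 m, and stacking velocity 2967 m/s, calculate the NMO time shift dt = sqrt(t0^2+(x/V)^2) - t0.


x/Vnmo = 537/2967 = 0.180991
(x/Vnmo)^2 = 0.032758
t0^2 = 6.185169
sqrt(6.185169 + 0.032758) = 2.493577
dt = 2.493577 - 2.487 = 0.006577

0.006577


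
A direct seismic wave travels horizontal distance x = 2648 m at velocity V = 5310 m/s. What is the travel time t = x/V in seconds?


t = x / V
= 2648 / 5310
= 0.4987 s

0.4987


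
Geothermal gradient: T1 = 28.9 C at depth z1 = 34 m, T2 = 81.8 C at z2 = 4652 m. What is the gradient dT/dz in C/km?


dT = 81.8 - 28.9 = 52.9 C
dz = 4652 - 34 = 4618 m
gradient = dT/dz * 1000 = 52.9/4618 * 1000 = 11.4552 C/km

11.4552


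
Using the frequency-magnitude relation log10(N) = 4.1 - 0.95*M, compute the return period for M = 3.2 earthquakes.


log10(N) = 4.1 - 0.95*3.2 = 1.06
N = 10^1.06 = 11.481536
T = 1/N = 1/11.481536 = 0.0871 years

0.0871


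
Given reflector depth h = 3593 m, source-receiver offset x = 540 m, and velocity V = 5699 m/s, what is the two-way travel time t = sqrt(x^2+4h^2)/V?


x^2 + 4h^2 = 540^2 + 4*3593^2 = 291600 + 51638596 = 51930196
sqrt(51930196) = 7206.2609
t = 7206.2609 / 5699 = 1.2645 s

1.2645


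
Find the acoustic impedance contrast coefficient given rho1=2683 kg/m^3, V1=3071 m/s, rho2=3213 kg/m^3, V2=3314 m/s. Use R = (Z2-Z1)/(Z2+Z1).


Z1 = 2683 * 3071 = 8239493
Z2 = 3213 * 3314 = 10647882
R = (10647882 - 8239493) / (10647882 + 8239493) = 2408389 / 18887375 = 0.1275

0.1275


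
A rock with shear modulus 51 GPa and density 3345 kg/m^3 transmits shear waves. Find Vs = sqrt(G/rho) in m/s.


Convert G to Pa: G = 51e9 Pa
Compute G/rho = 51e9 / 3345 = 15246636.7713
Vs = sqrt(15246636.7713) = 3904.69 m/s

3904.69


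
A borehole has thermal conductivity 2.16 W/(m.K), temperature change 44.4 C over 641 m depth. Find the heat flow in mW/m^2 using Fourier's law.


q = k * dT / dz * 1000
= 2.16 * 44.4 / 641 * 1000
= 0.149616 * 1000
= 149.6162 mW/m^2

149.6162


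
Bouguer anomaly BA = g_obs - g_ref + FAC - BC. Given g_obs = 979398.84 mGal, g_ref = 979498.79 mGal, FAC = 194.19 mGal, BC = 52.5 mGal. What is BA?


BA = g_obs - g_ref + FAC - BC
= 979398.84 - 979498.79 + 194.19 - 52.5
= 41.74 mGal

41.74


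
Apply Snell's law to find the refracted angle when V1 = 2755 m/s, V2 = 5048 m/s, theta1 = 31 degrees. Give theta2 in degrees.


sin(theta1) = sin(31 deg) = 0.515038
sin(theta2) = V2/V1 * sin(theta1) = 5048/2755 * 0.515038 = 0.943707
theta2 = arcsin(0.943707) = 70.6837 degrees

70.6837


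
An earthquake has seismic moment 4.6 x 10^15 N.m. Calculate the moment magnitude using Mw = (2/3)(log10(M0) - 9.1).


log10(M0) = log10(4.6 x 10^15) = 15.6628
Mw = 2/3 * (15.6628 - 9.1)
= 2/3 * 6.5628
= 4.38

4.38


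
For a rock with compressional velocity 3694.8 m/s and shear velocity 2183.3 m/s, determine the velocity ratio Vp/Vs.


Vp/Vs = 3694.8 / 2183.3
= 1.6923

1.6923


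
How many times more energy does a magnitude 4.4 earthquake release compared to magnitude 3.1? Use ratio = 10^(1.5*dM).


M2 - M1 = 4.4 - 3.1 = 1.3
1.5 * 1.3 = 1.95
ratio = 10^1.95 = 89.13

89.13


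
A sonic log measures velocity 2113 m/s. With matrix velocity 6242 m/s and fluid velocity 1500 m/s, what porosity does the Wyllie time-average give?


1/V - 1/Vm = 1/2113 - 1/6242 = 0.00031306
1/Vf - 1/Vm = 1/1500 - 1/6242 = 0.00050646
phi = 0.00031306 / 0.00050646 = 0.6181

0.6181


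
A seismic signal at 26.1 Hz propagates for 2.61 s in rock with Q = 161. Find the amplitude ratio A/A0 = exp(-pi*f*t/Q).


pi*f*t/Q = pi*26.1*2.61/161 = 1.329245
A/A0 = exp(-1.329245) = 0.264677

0.264677


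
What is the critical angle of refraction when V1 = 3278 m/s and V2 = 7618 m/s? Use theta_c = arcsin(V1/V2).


V1/V2 = 3278/7618 = 0.430297
theta_c = arcsin(0.430297) = 25.4864 degrees

25.4864


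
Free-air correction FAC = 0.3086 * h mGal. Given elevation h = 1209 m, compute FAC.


FAC = 0.3086 * h
= 0.3086 * 1209
= 373.0974 mGal

373.0974


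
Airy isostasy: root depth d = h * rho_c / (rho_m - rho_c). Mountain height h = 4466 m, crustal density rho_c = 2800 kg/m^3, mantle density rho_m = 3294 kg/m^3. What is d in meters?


rho_m - rho_c = 3294 - 2800 = 494
d = 4466 * 2800 / 494
= 12504800 / 494
= 25313.36 m

25313.36


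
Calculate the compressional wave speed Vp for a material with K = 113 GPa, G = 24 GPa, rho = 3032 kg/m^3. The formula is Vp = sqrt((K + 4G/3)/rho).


First compute the effective modulus:
K + 4G/3 = 113e9 + 4*24e9/3 = 145000000000.0 Pa
Then divide by density:
145000000000.0 / 3032 = 47823218.9974 Pa/(kg/m^3)
Take the square root:
Vp = sqrt(47823218.9974) = 6915.43 m/s

6915.43


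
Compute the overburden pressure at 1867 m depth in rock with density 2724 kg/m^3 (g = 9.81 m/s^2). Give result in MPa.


P = rho * g * z / 1e6
= 2724 * 9.81 * 1867 / 1e6
= 49890795.48 / 1e6
= 49.8908 MPa

49.8908


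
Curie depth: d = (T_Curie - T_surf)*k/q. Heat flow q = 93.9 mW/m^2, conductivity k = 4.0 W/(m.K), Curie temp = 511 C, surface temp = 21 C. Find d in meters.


T_Curie - T_surf = 511 - 21 = 490 C
Convert q to W/m^2: 93.9 mW/m^2 = 0.0939 W/m^2
d = 490 * 4.0 / 0.0939 = 20873.27 m

20873.27


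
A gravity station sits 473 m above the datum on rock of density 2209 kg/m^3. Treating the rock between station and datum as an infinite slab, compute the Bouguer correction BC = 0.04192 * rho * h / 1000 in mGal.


BC = 0.04192 * rho * h / 1000
= 0.04192 * 2209 * 473 / 1000
= 43.8004 mGal

43.8004


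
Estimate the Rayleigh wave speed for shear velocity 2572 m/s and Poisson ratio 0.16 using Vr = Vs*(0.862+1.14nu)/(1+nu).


Numerator factor = 0.862 + 1.14*0.16 = 1.0444
Denominator = 1 + 0.16 = 1.16
Vr = 2572 * 1.0444 / 1.16 = 2315.69 m/s

2315.69


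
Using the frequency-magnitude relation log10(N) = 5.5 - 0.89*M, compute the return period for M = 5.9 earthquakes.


log10(N) = 5.5 - 0.89*5.9 = 0.249
N = 10^0.249 = 1.774189
T = 1/N = 1/1.774189 = 0.5636 years

0.5636


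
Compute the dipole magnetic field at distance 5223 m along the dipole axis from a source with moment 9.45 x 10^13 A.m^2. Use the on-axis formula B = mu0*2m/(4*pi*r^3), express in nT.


m = 9.45 x 10^13 = 94500000000000 A.m^2
2m = 189000000000000 A.m^2
r^3 = 5223^3 = 142482024567
B = (4pi*10^-7) * 189000000000000 / (4*pi * 142482024567) * 1e9
= 237504404.611388 / 1790481926593.15 * 1e9
= 132648.3117 nT

132648.3117


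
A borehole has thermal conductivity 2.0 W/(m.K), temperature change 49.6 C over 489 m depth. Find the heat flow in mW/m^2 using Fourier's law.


q = k * dT / dz * 1000
= 2.0 * 49.6 / 489 * 1000
= 0.202863 * 1000
= 202.863 mW/m^2

202.863


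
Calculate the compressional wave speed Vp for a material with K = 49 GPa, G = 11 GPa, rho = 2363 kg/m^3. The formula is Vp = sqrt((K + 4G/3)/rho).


First compute the effective modulus:
K + 4G/3 = 49e9 + 4*11e9/3 = 63666666666.67 Pa
Then divide by density:
63666666666.67 / 2363 = 26943151.3613 Pa/(kg/m^3)
Take the square root:
Vp = sqrt(26943151.3613) = 5190.68 m/s

5190.68


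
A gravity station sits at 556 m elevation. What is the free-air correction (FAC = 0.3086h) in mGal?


FAC = 0.3086 * h
= 0.3086 * 556
= 171.5816 mGal

171.5816


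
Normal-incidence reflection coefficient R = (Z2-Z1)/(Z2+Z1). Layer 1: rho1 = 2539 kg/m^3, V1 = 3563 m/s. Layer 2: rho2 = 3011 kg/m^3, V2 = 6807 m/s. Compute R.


Z1 = 2539 * 3563 = 9046457
Z2 = 3011 * 6807 = 20495877
R = (20495877 - 9046457) / (20495877 + 9046457) = 11449420 / 29542334 = 0.3876

0.3876


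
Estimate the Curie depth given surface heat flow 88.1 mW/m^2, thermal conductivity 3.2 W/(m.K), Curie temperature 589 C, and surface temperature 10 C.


T_Curie - T_surf = 589 - 10 = 579 C
Convert q to W/m^2: 88.1 mW/m^2 = 0.0881 W/m^2
d = 579 * 3.2 / 0.0881 = 21030.65 m

21030.65


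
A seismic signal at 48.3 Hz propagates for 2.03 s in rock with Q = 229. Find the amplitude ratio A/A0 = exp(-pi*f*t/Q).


pi*f*t/Q = pi*48.3*2.03/229 = 1.345109
A/A0 = exp(-1.345109) = 0.260511

0.260511


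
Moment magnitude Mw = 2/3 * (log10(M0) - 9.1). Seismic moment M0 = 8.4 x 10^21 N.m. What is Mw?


log10(M0) = log10(8.4 x 10^21) = 21.9243
Mw = 2/3 * (21.9243 - 9.1)
= 2/3 * 12.8243
= 8.55

8.55


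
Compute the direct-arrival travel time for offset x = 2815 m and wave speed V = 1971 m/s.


t = x / V
= 2815 / 1971
= 1.4282 s

1.4282


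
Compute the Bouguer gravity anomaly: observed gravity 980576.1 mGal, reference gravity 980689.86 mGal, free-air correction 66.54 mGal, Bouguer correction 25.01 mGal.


BA = g_obs - g_ref + FAC - BC
= 980576.1 - 980689.86 + 66.54 - 25.01
= -72.23 mGal

-72.23


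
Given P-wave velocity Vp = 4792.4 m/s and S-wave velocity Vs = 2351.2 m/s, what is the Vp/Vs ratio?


Vp/Vs = 4792.4 / 2351.2
= 2.0383

2.0383


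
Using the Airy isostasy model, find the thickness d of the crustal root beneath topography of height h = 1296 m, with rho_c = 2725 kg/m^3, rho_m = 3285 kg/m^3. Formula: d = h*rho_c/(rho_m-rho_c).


rho_m - rho_c = 3285 - 2725 = 560
d = 1296 * 2725 / 560
= 3531600 / 560
= 6306.43 m

6306.43


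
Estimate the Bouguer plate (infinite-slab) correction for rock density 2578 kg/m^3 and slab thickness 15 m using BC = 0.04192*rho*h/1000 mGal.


BC = 0.04192 * rho * h / 1000
= 0.04192 * 2578 * 15 / 1000
= 1.621 mGal

1.621


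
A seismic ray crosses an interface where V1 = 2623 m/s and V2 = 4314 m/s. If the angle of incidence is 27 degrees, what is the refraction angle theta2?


sin(theta1) = sin(27 deg) = 0.45399
sin(theta2) = V2/V1 * sin(theta1) = 4314/2623 * 0.45399 = 0.74667
theta2 = arcsin(0.74667) = 48.3027 degrees

48.3027


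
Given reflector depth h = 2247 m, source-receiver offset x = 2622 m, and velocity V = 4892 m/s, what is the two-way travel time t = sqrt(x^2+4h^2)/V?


x^2 + 4h^2 = 2622^2 + 4*2247^2 = 6874884 + 20196036 = 27070920
sqrt(27070920) = 5202.9722
t = 5202.9722 / 4892 = 1.0636 s

1.0636


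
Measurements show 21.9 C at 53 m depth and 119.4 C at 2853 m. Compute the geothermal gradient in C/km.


dT = 119.4 - 21.9 = 97.5 C
dz = 2853 - 53 = 2800 m
gradient = dT/dz * 1000 = 97.5/2800 * 1000 = 34.8214 C/km

34.8214


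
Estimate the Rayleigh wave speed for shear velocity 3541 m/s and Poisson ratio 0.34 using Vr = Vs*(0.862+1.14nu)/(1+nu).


Numerator factor = 0.862 + 1.14*0.34 = 1.2496
Denominator = 1 + 0.34 = 1.34
Vr = 3541 * 1.2496 / 1.34 = 3302.11 m/s

3302.11


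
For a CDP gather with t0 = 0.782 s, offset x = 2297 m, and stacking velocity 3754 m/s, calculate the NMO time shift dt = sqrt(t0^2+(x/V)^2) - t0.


x/Vnmo = 2297/3754 = 0.611881
(x/Vnmo)^2 = 0.374398
t0^2 = 0.611524
sqrt(0.611524 + 0.374398) = 0.992936
dt = 0.992936 - 0.782 = 0.210936

0.210936


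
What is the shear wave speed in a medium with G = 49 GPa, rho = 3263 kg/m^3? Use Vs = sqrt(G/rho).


Convert G to Pa: G = 49e9 Pa
Compute G/rho = 49e9 / 3263 = 15016855.6543
Vs = sqrt(15016855.6543) = 3875.16 m/s

3875.16


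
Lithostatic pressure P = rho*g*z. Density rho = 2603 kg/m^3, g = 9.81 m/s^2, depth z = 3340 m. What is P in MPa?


P = rho * g * z / 1e6
= 2603 * 9.81 * 3340 / 1e6
= 85288336.2 / 1e6
= 85.2883 MPa

85.2883


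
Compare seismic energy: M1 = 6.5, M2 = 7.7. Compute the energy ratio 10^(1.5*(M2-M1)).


M2 - M1 = 7.7 - 6.5 = 1.2
1.5 * 1.2 = 1.8
ratio = 10^1.8 = 63.1

63.1


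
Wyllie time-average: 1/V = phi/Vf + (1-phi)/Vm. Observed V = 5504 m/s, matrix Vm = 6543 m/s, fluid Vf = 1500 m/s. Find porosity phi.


1/V - 1/Vm = 1/5504 - 1/6543 = 2.885e-05
1/Vf - 1/Vm = 1/1500 - 1/6543 = 0.00051383
phi = 2.885e-05 / 0.00051383 = 0.0561

0.0561


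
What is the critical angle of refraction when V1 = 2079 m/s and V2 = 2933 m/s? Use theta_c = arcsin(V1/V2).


V1/V2 = 2079/2933 = 0.708831
theta_c = arcsin(0.708831) = 45.1398 degrees

45.1398


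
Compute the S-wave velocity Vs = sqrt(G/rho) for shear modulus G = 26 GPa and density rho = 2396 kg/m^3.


Convert G to Pa: G = 26e9 Pa
Compute G/rho = 26e9 / 2396 = 10851419.0317
Vs = sqrt(10851419.0317) = 3294.15 m/s

3294.15


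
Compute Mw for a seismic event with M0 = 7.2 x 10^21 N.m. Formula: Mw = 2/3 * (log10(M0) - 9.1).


log10(M0) = log10(7.2 x 10^21) = 21.8573
Mw = 2/3 * (21.8573 - 9.1)
= 2/3 * 12.7573
= 8.5

8.5


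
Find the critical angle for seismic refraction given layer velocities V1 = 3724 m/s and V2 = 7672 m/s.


V1/V2 = 3724/7672 = 0.485401
theta_c = arcsin(0.485401) = 29.0388 degrees

29.0388


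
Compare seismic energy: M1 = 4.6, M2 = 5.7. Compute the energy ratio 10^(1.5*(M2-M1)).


M2 - M1 = 5.7 - 4.6 = 1.1
1.5 * 1.1 = 1.65
ratio = 10^1.65 = 44.67

44.67


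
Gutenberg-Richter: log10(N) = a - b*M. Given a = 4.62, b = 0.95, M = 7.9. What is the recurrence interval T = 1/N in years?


log10(N) = 4.62 - 0.95*7.9 = -2.885
N = 10^-2.885 = 0.001303
T = 1/N = 1/0.001303 = 767.3615 years

767.3615


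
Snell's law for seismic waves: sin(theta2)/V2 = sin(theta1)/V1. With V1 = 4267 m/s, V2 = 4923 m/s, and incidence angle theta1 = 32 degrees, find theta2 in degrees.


sin(theta1) = sin(32 deg) = 0.529919
sin(theta2) = V2/V1 * sin(theta1) = 4923/4267 * 0.529919 = 0.611388
theta2 = arcsin(0.611388) = 37.6899 degrees

37.6899


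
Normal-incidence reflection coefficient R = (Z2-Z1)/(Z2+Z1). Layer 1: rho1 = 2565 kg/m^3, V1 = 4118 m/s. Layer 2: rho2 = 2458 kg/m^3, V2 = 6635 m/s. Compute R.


Z1 = 2565 * 4118 = 10562670
Z2 = 2458 * 6635 = 16308830
R = (16308830 - 10562670) / (16308830 + 10562670) = 5746160 / 26871500 = 0.2138

0.2138


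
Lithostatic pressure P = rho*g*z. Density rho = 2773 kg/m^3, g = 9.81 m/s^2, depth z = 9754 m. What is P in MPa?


P = rho * g * z / 1e6
= 2773 * 9.81 * 9754 / 1e6
= 265339330.02 / 1e6
= 265.3393 MPa

265.3393


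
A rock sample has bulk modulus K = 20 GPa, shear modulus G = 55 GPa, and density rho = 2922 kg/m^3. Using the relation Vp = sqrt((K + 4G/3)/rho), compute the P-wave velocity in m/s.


First compute the effective modulus:
K + 4G/3 = 20e9 + 4*55e9/3 = 93333333333.33 Pa
Then divide by density:
93333333333.33 / 2922 = 31941592.5165 Pa/(kg/m^3)
Take the square root:
Vp = sqrt(31941592.5165) = 5651.69 m/s

5651.69


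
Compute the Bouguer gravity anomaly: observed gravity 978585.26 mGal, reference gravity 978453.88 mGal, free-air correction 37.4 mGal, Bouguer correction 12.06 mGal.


BA = g_obs - g_ref + FAC - BC
= 978585.26 - 978453.88 + 37.4 - 12.06
= 156.72 mGal

156.72


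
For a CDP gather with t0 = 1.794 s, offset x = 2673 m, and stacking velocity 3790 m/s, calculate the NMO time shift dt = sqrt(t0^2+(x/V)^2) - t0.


x/Vnmo = 2673/3790 = 0.705277
(x/Vnmo)^2 = 0.497416
t0^2 = 3.218436
sqrt(3.218436 + 0.497416) = 1.927654
dt = 1.927654 - 1.794 = 0.133654

0.133654


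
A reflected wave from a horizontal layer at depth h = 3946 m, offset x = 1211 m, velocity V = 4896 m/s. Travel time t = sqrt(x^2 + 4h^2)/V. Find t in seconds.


x^2 + 4h^2 = 1211^2 + 4*3946^2 = 1466521 + 62283664 = 63750185
sqrt(63750185) = 7984.3713
t = 7984.3713 / 4896 = 1.6308 s

1.6308


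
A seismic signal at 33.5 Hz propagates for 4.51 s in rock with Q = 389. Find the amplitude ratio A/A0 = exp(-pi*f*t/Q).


pi*f*t/Q = pi*33.5*4.51/389 = 1.220174
A/A0 = exp(-1.220174) = 0.295179

0.295179


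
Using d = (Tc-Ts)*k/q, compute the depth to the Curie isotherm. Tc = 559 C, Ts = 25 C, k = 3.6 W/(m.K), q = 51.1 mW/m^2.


T_Curie - T_surf = 559 - 25 = 534 C
Convert q to W/m^2: 51.1 mW/m^2 = 0.0511 W/m^2
d = 534 * 3.6 / 0.0511 = 37620.35 m

37620.35


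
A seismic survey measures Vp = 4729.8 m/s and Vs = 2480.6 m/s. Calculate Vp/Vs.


Vp/Vs = 4729.8 / 2480.6
= 1.9067

1.9067


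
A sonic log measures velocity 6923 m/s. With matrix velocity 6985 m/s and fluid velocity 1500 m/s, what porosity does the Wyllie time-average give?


1/V - 1/Vm = 1/6923 - 1/6985 = 1.28e-06
1/Vf - 1/Vm = 1/1500 - 1/6985 = 0.0005235
phi = 1.28e-06 / 0.0005235 = 0.0024

0.0024


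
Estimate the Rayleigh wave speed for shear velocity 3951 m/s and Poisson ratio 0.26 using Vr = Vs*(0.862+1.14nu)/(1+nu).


Numerator factor = 0.862 + 1.14*0.26 = 1.1584
Denominator = 1 + 0.26 = 1.26
Vr = 3951 * 1.1584 / 1.26 = 3632.41 m/s

3632.41


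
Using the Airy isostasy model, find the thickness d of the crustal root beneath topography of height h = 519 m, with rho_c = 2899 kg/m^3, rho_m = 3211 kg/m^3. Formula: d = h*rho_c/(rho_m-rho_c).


rho_m - rho_c = 3211 - 2899 = 312
d = 519 * 2899 / 312
= 1504581 / 312
= 4822.38 m

4822.38


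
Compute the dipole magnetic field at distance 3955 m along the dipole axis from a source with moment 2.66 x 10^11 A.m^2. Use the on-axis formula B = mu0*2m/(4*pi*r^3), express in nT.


m = 2.66 x 10^11 = 266000000000 A.m^2
2m = 532000000000 A.m^2
r^3 = 3955^3 = 61864208875
B = (4pi*10^-7) * 532000000000 / (4*pi * 61864208875) * 1e9
= 668530.916684 / 777408576487.38 * 1e9
= 859.948 nT

859.948


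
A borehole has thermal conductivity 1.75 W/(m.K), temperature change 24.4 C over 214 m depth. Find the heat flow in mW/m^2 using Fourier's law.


q = k * dT / dz * 1000
= 1.75 * 24.4 / 214 * 1000
= 0.199533 * 1000
= 199.5327 mW/m^2

199.5327


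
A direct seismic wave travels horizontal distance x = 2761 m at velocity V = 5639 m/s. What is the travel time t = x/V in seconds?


t = x / V
= 2761 / 5639
= 0.4896 s

0.4896


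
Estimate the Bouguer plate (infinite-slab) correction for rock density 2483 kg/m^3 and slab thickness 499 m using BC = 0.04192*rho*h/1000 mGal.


BC = 0.04192 * rho * h / 1000
= 0.04192 * 2483 * 499 / 1000
= 51.9396 mGal

51.9396


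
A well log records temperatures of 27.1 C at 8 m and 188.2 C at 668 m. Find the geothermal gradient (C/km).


dT = 188.2 - 27.1 = 161.1 C
dz = 668 - 8 = 660 m
gradient = dT/dz * 1000 = 161.1/660 * 1000 = 244.0909 C/km

244.0909


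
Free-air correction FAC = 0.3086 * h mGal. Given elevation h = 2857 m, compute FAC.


FAC = 0.3086 * h
= 0.3086 * 2857
= 881.6702 mGal

881.6702


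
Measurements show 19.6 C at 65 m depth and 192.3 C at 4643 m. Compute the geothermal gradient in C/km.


dT = 192.3 - 19.6 = 172.7 C
dz = 4643 - 65 = 4578 m
gradient = dT/dz * 1000 = 172.7/4578 * 1000 = 37.7239 C/km

37.7239


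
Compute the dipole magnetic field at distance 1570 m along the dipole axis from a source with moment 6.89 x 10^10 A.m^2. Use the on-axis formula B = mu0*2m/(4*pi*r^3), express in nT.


m = 6.89 x 10^10 = 68900000000 A.m^2
2m = 137800000000 A.m^2
r^3 = 1570^3 = 3869893000
B = (4pi*10^-7) * 137800000000 / (4*pi * 3869893000) * 1e9
= 173164.587066 / 48630509675.91 * 1e9
= 3560.822 nT

3560.822


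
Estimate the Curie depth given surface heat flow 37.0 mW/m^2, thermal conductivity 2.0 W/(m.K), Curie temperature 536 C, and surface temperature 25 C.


T_Curie - T_surf = 536 - 25 = 511 C
Convert q to W/m^2: 37.0 mW/m^2 = 0.037 W/m^2
d = 511 * 2.0 / 0.037 = 27621.62 m

27621.62


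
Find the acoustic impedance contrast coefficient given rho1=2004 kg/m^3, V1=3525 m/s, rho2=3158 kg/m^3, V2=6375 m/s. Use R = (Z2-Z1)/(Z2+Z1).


Z1 = 2004 * 3525 = 7064100
Z2 = 3158 * 6375 = 20132250
R = (20132250 - 7064100) / (20132250 + 7064100) = 13068150 / 27196350 = 0.4805

0.4805


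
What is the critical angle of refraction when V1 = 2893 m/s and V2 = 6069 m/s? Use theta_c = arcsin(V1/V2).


V1/V2 = 2893/6069 = 0.476685
theta_c = arcsin(0.476685) = 28.4691 degrees

28.4691


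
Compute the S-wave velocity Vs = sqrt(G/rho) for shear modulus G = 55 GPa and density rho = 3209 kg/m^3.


Convert G to Pa: G = 55e9 Pa
Compute G/rho = 55e9 / 3209 = 17139295.7308
Vs = sqrt(17139295.7308) = 4139.96 m/s

4139.96


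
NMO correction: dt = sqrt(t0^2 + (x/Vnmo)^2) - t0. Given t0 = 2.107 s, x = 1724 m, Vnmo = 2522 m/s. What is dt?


x/Vnmo = 1724/2522 = 0.683584
(x/Vnmo)^2 = 0.467288
t0^2 = 4.439449
sqrt(4.439449 + 0.467288) = 2.215116
dt = 2.215116 - 2.107 = 0.108116

0.108116


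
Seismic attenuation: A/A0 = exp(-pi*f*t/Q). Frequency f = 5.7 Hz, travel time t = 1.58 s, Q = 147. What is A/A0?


pi*f*t/Q = pi*5.7*1.58/147 = 0.192471
A/A0 = exp(-0.192471) = 0.824919

0.824919


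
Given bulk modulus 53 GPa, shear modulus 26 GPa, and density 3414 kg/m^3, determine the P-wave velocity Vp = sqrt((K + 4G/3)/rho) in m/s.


First compute the effective modulus:
K + 4G/3 = 53e9 + 4*26e9/3 = 87666666666.67 Pa
Then divide by density:
87666666666.67 / 3414 = 25678578.4027 Pa/(kg/m^3)
Take the square root:
Vp = sqrt(25678578.4027) = 5067.4 m/s

5067.4


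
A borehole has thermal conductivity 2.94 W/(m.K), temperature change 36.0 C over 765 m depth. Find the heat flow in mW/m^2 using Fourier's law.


q = k * dT / dz * 1000
= 2.94 * 36.0 / 765 * 1000
= 0.138353 * 1000
= 138.3529 mW/m^2

138.3529


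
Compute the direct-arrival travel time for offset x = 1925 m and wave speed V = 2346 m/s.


t = x / V
= 1925 / 2346
= 0.8205 s

0.8205


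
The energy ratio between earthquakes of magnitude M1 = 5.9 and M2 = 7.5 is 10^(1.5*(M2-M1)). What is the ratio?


M2 - M1 = 7.5 - 5.9 = 1.6
1.5 * 1.6 = 2.4
ratio = 10^2.4 = 251.19

251.19


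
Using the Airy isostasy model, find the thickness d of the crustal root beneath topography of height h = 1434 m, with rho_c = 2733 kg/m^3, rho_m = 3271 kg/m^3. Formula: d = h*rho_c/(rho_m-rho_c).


rho_m - rho_c = 3271 - 2733 = 538
d = 1434 * 2733 / 538
= 3919122 / 538
= 7284.61 m

7284.61


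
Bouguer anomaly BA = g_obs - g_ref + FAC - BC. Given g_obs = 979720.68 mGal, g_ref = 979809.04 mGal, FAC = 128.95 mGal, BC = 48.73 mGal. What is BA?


BA = g_obs - g_ref + FAC - BC
= 979720.68 - 979809.04 + 128.95 - 48.73
= -8.14 mGal

-8.14


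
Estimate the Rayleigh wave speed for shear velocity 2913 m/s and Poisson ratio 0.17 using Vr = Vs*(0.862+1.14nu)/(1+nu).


Numerator factor = 0.862 + 1.14*0.17 = 1.0558
Denominator = 1 + 0.17 = 1.17
Vr = 2913 * 1.0558 / 1.17 = 2628.67 m/s

2628.67


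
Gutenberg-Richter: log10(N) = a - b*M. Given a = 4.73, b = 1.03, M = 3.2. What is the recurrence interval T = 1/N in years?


log10(N) = 4.73 - 1.03*3.2 = 1.434
N = 10^1.434 = 27.164393
T = 1/N = 1/27.164393 = 0.0368 years

0.0368


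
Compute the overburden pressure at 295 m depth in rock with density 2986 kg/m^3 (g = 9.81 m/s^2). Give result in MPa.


P = rho * g * z / 1e6
= 2986 * 9.81 * 295 / 1e6
= 8641334.7 / 1e6
= 8.6413 MPa

8.6413


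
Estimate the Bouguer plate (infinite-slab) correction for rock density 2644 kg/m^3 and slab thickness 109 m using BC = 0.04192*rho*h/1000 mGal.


BC = 0.04192 * rho * h / 1000
= 0.04192 * 2644 * 109 / 1000
= 12.0812 mGal

12.0812


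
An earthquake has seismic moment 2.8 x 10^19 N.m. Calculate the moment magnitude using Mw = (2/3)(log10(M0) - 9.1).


log10(M0) = log10(2.8 x 10^19) = 19.4472
Mw = 2/3 * (19.4472 - 9.1)
= 2/3 * 10.3472
= 6.9

6.9


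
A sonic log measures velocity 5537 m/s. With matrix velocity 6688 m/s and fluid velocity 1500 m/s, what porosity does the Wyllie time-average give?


1/V - 1/Vm = 1/5537 - 1/6688 = 3.108e-05
1/Vf - 1/Vm = 1/1500 - 1/6688 = 0.00051715
phi = 3.108e-05 / 0.00051715 = 0.0601

0.0601


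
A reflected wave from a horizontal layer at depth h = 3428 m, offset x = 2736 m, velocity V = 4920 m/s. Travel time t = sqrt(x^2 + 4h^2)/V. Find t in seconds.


x^2 + 4h^2 = 2736^2 + 4*3428^2 = 7485696 + 47004736 = 54490432
sqrt(54490432) = 7381.7635
t = 7381.7635 / 4920 = 1.5004 s

1.5004


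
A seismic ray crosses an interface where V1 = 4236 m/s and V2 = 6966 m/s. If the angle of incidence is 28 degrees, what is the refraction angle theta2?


sin(theta1) = sin(28 deg) = 0.469472
sin(theta2) = V2/V1 * sin(theta1) = 6966/4236 * 0.469472 = 0.772035
theta2 = arcsin(0.772035) = 50.537 degrees

50.537


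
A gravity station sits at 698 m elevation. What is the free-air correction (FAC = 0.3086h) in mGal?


FAC = 0.3086 * h
= 0.3086 * 698
= 215.4028 mGal

215.4028


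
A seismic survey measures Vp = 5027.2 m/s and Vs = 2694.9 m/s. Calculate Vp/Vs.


Vp/Vs = 5027.2 / 2694.9
= 1.8654

1.8654


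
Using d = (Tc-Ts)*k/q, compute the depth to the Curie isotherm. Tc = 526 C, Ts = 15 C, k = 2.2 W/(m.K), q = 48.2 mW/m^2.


T_Curie - T_surf = 526 - 15 = 511 C
Convert q to W/m^2: 48.2 mW/m^2 = 0.0482 W/m^2
d = 511 * 2.2 / 0.0482 = 23323.65 m

23323.65


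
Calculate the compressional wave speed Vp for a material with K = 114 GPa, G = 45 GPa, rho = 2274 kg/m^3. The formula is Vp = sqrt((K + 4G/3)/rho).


First compute the effective modulus:
K + 4G/3 = 114e9 + 4*45e9/3 = 174000000000.0 Pa
Then divide by density:
174000000000.0 / 2274 = 76517150.3958 Pa/(kg/m^3)
Take the square root:
Vp = sqrt(76517150.3958) = 8747.41 m/s

8747.41


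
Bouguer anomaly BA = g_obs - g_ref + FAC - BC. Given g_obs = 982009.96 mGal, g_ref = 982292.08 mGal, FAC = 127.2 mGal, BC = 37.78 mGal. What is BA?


BA = g_obs - g_ref + FAC - BC
= 982009.96 - 982292.08 + 127.2 - 37.78
= -192.7 mGal

-192.7


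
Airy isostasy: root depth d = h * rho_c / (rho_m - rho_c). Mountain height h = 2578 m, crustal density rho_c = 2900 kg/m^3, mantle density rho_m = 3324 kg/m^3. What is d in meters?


rho_m - rho_c = 3324 - 2900 = 424
d = 2578 * 2900 / 424
= 7476200 / 424
= 17632.55 m

17632.55


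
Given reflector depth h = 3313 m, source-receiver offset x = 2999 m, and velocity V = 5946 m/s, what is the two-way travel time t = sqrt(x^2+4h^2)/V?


x^2 + 4h^2 = 2999^2 + 4*3313^2 = 8994001 + 43903876 = 52897877
sqrt(52897877) = 7273.0927
t = 7273.0927 / 5946 = 1.2232 s

1.2232


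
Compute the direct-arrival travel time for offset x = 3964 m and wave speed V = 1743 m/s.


t = x / V
= 3964 / 1743
= 2.2742 s

2.2742


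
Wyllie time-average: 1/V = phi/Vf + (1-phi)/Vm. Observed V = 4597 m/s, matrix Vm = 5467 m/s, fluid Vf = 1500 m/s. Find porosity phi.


1/V - 1/Vm = 1/4597 - 1/5467 = 3.462e-05
1/Vf - 1/Vm = 1/1500 - 1/5467 = 0.00048375
phi = 3.462e-05 / 0.00048375 = 0.0716

0.0716


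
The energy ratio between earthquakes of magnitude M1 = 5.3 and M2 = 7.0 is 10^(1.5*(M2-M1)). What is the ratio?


M2 - M1 = 7.0 - 5.3 = 1.7
1.5 * 1.7 = 2.55
ratio = 10^2.55 = 354.81

354.81


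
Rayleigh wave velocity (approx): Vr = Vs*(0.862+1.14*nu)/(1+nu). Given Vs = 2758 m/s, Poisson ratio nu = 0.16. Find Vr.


Numerator factor = 0.862 + 1.14*0.16 = 1.0444
Denominator = 1 + 0.16 = 1.16
Vr = 2758 * 1.0444 / 1.16 = 2483.15 m/s

2483.15


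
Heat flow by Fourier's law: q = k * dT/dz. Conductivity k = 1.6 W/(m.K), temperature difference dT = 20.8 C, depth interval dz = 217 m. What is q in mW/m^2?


q = k * dT / dz * 1000
= 1.6 * 20.8 / 217 * 1000
= 0.153364 * 1000
= 153.3641 mW/m^2

153.3641


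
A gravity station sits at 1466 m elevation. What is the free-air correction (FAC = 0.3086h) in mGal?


FAC = 0.3086 * h
= 0.3086 * 1466
= 452.4076 mGal

452.4076


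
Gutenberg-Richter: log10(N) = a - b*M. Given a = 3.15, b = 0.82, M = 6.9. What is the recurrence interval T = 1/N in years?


log10(N) = 3.15 - 0.82*6.9 = -2.508
N = 10^-2.508 = 0.003105
T = 1/N = 1/0.003105 = 322.1069 years

322.1069


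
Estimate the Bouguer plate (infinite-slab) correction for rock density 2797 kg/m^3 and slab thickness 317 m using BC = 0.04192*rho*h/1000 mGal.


BC = 0.04192 * rho * h / 1000
= 0.04192 * 2797 * 317 / 1000
= 37.1683 mGal

37.1683


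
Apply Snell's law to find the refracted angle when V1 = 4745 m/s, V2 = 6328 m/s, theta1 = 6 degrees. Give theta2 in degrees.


sin(theta1) = sin(6 deg) = 0.104528
sin(theta2) = V2/V1 * sin(theta1) = 6328/4745 * 0.104528 = 0.139401
theta2 = arcsin(0.139401) = 8.0132 degrees

8.0132


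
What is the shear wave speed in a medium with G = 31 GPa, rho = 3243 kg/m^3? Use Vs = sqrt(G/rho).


Convert G to Pa: G = 31e9 Pa
Compute G/rho = 31e9 / 3243 = 9559050.2621
Vs = sqrt(9559050.2621) = 3091.77 m/s

3091.77


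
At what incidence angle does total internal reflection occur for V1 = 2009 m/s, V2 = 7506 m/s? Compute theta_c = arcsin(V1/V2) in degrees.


V1/V2 = 2009/7506 = 0.267653
theta_c = arcsin(0.267653) = 15.5246 degrees

15.5246


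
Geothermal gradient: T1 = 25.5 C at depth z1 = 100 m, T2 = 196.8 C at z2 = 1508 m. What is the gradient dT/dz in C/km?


dT = 196.8 - 25.5 = 171.3 C
dz = 1508 - 100 = 1408 m
gradient = dT/dz * 1000 = 171.3/1408 * 1000 = 121.6619 C/km

121.6619


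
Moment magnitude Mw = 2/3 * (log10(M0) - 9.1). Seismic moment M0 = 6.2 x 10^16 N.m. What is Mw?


log10(M0) = log10(6.2 x 10^16) = 16.7924
Mw = 2/3 * (16.7924 - 9.1)
= 2/3 * 7.6924
= 5.13

5.13


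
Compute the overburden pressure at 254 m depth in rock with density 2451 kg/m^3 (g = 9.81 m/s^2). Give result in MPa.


P = rho * g * z / 1e6
= 2451 * 9.81 * 254 / 1e6
= 6107254.74 / 1e6
= 6.1073 MPa

6.1073


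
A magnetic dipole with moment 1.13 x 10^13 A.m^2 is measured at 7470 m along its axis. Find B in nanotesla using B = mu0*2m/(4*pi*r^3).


m = 1.13 x 10^13 = 11300000000000 A.m^2
2m = 22600000000000 A.m^2
r^3 = 7470^3 = 416832723000
B = (4pi*10^-7) * 22600000000000 / (4*pi * 416832723000) * 1e9
= 28399997.588452 / 5238074481410.52 * 1e9
= 5421.8392 nT

5421.8392


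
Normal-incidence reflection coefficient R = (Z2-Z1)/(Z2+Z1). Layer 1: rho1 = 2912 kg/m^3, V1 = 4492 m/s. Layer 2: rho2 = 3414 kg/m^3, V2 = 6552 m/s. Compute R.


Z1 = 2912 * 4492 = 13080704
Z2 = 3414 * 6552 = 22368528
R = (22368528 - 13080704) / (22368528 + 13080704) = 9287824 / 35449232 = 0.262

0.262


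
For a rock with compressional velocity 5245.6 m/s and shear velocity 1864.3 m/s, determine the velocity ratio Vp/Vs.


Vp/Vs = 5245.6 / 1864.3
= 2.8137

2.8137


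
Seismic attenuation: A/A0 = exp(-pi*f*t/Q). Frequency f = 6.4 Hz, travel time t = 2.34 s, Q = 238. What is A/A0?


pi*f*t/Q = pi*6.4*2.34/238 = 0.197683
A/A0 = exp(-0.197683) = 0.82063

0.82063


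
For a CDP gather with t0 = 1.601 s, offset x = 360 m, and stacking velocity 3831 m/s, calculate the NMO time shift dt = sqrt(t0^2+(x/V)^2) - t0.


x/Vnmo = 360/3831 = 0.09397
(x/Vnmo)^2 = 0.00883
t0^2 = 2.563201
sqrt(2.563201 + 0.00883) = 1.603755
dt = 1.603755 - 1.601 = 0.002755

0.002755


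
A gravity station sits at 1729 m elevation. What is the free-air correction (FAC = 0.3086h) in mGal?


FAC = 0.3086 * h
= 0.3086 * 1729
= 533.5694 mGal

533.5694


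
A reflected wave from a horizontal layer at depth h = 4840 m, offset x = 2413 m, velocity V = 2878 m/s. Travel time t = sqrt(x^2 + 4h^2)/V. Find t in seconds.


x^2 + 4h^2 = 2413^2 + 4*4840^2 = 5822569 + 93702400 = 99524969
sqrt(99524969) = 9976.2202
t = 9976.2202 / 2878 = 3.4664 s

3.4664


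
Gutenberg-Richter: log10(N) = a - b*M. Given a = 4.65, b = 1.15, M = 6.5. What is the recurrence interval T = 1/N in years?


log10(N) = 4.65 - 1.15*6.5 = -2.825
N = 10^-2.825 = 0.001496
T = 1/N = 1/0.001496 = 668.3439 years

668.3439


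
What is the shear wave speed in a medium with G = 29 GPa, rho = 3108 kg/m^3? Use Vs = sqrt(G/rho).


Convert G to Pa: G = 29e9 Pa
Compute G/rho = 29e9 / 3108 = 9330759.3308
Vs = sqrt(9330759.3308) = 3054.63 m/s

3054.63


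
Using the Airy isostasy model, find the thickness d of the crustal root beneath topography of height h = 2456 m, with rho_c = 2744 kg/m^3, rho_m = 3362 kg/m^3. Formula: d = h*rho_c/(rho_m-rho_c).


rho_m - rho_c = 3362 - 2744 = 618
d = 2456 * 2744 / 618
= 6739264 / 618
= 10904.96 m

10904.96


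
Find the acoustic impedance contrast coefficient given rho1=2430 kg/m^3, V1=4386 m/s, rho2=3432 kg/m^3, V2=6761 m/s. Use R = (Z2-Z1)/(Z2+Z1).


Z1 = 2430 * 4386 = 10657980
Z2 = 3432 * 6761 = 23203752
R = (23203752 - 10657980) / (23203752 + 10657980) = 12545772 / 33861732 = 0.3705

0.3705


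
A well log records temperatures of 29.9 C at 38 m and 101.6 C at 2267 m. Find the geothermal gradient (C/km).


dT = 101.6 - 29.9 = 71.7 C
dz = 2267 - 38 = 2229 m
gradient = dT/dz * 1000 = 71.7/2229 * 1000 = 32.1669 C/km

32.1669


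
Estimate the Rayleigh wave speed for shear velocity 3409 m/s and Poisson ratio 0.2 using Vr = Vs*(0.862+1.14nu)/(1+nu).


Numerator factor = 0.862 + 1.14*0.2 = 1.09
Denominator = 1 + 0.2 = 1.2
Vr = 3409 * 1.09 / 1.2 = 3096.51 m/s

3096.51


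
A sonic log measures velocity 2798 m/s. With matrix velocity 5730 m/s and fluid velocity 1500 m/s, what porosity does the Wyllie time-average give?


1/V - 1/Vm = 1/2798 - 1/5730 = 0.00018288
1/Vf - 1/Vm = 1/1500 - 1/5730 = 0.00049215
phi = 0.00018288 / 0.00049215 = 0.3716

0.3716


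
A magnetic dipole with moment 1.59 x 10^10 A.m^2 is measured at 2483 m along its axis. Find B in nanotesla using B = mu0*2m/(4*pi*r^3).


m = 1.59 x 10^10 = 15900000000 A.m^2
2m = 31800000000 A.m^2
r^3 = 2483^3 = 15308412587
B = (4pi*10^-7) * 31800000000 / (4*pi * 15308412587) * 1e9
= 39961.058554 / 192371186085.76 * 1e9
= 207.7289 nT

207.7289
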